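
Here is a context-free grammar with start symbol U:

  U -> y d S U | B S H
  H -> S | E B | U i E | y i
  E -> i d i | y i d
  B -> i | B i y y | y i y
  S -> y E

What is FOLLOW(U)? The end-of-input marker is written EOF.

U is the start symbol, so EOF ∈ FOLLOW(U).
In U -> y d S U: U is at the end, add FOLLOW(U) = { EOF, i }.
In H -> U i E: add FIRST(i E) = { i }.
Union: FOLLOW(U) = { EOF, i }.

{ EOF, i }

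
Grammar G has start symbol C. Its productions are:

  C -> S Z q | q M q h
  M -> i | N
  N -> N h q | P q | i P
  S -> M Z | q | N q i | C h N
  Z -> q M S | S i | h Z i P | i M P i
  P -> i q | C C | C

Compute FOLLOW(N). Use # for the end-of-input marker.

{ h, i, q }

In M -> N: N is at the end, add FOLLOW(M) = { h, i, q }.
In N -> N h q: add FIRST(h q) = { h }.
In S -> N q i: add FIRST(q i) = { q }.
In S -> C h N: N is at the end, add FOLLOW(S) = { h, i, q }.
Union: FOLLOW(N) = { h, i, q }.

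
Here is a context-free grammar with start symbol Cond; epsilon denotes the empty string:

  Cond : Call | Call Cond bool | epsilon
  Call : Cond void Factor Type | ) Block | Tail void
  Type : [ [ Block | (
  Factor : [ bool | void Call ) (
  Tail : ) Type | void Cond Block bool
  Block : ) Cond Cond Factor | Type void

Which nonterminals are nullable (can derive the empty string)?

Directly nullable (have an epsilon-production): Cond.
No other nonterminal has a production whose RHS symbols are all nullable.

{ Cond }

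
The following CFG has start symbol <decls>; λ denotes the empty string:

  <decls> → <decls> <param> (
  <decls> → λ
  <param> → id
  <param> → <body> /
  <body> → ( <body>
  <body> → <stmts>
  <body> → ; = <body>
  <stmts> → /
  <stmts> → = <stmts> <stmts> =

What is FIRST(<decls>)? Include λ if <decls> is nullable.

{ (, /, ;, =, id, λ }

From <decls> → <decls> <param> (: <decls> nullable, take FIRST(<decls>) ∪ FIRST(<param>) = { (, /, ;, =, id }.
<decls> → λ contributes λ.
Union: FIRST(<decls>) = { (, /, ;, =, id, λ }.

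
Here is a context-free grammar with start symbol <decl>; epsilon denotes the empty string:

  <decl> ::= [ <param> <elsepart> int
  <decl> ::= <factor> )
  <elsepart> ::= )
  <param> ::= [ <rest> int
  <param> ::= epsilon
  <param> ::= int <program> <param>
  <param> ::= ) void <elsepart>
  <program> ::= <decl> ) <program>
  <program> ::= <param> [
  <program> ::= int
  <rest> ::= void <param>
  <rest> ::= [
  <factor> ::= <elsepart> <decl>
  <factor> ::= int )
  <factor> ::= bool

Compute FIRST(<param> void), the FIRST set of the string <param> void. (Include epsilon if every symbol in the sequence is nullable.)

Add FIRST(<param>)\{epsilon} = { ), [, int }; <param> is nullable, continue.
void is a terminal; add {void} and stop.

{ ), [, int, void }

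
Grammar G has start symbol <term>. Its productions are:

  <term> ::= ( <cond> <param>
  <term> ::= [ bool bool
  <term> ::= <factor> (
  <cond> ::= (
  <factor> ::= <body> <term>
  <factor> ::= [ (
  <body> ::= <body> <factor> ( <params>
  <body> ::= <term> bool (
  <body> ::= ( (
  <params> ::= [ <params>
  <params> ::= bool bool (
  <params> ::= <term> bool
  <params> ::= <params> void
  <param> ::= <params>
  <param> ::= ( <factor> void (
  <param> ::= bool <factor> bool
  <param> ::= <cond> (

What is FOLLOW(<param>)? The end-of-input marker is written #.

In <term> ::= ( <cond> <param>: <param> is at the end, add FOLLOW(<term>) = { #, (, bool, void }.
Union: FOLLOW(<param>) = { #, (, bool, void }.

{ #, (, bool, void }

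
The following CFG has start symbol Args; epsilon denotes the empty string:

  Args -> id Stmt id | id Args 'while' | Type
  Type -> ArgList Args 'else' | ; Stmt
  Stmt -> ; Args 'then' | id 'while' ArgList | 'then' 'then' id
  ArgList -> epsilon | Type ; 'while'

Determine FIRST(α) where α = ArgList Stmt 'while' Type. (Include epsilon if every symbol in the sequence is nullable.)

Add FIRST(ArgList)\{epsilon} = { ;, id }; ArgList is nullable, continue.
Add FIRST(Stmt) = { 'then', ;, id }; Stmt is not nullable, stop.

{ 'then', ;, id }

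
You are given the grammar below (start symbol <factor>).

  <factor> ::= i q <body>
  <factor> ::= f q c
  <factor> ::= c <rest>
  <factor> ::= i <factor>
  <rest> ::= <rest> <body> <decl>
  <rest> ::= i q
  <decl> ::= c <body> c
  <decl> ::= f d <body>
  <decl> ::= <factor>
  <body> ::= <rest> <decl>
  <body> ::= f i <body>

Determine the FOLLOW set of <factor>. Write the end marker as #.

{ #, c, f, i }

<factor> is the start symbol, so # ∈ FOLLOW(<factor>).
In <factor> ::= i <factor>: <factor> is at the end, add FOLLOW(<factor>) = { #, c, f, i }.
In <decl> ::= <factor>: <factor> is at the end, add FOLLOW(<decl>) = { #, c, f, i }.
Union: FOLLOW(<factor>) = { #, c, f, i }.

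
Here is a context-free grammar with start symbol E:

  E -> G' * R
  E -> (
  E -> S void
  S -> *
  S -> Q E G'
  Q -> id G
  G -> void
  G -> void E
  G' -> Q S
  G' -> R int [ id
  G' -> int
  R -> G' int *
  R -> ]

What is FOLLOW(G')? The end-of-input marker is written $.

{ *, int, void }

In E -> G' * R: add FIRST(* R) = { * }.
In S -> Q E G': G' is at the end, add FOLLOW(S) = { *, int, void }.
In R -> G' int *: add FIRST(int *) = { int }.
Union: FOLLOW(G') = { *, int, void }.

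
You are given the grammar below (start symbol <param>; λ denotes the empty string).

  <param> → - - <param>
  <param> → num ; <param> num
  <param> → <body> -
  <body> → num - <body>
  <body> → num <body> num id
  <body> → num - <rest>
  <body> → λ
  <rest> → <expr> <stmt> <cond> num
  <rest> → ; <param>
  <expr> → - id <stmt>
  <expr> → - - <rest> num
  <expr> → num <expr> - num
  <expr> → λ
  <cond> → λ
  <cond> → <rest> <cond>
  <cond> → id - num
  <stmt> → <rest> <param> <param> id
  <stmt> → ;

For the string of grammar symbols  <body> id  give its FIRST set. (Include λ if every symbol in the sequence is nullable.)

Add FIRST(<body>)\{λ} = { num }; <body> is nullable, continue.
id is a terminal; add {id} and stop.

{ id, num }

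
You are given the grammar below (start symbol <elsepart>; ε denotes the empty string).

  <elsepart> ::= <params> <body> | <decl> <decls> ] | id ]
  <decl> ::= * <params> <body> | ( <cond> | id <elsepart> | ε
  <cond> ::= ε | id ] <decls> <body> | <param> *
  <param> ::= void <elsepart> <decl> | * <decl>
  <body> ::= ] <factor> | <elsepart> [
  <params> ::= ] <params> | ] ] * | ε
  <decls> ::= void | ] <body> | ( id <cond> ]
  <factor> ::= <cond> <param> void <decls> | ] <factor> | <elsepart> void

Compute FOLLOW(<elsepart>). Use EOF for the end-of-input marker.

{ EOF, (, *, [, ], id, void }

<elsepart> is the start symbol, so EOF ∈ FOLLOW(<elsepart>).
In <decl> ::= id <elsepart>: <elsepart> is at the end, add FOLLOW(<decl>) = { (, *, ], void }.
In <param> ::= void <elsepart> <decl>: add FIRST(<decl>)\{ε} = { (, *, id }.
  Since <decl> is nullable, also add FOLLOW(<param>) = { *, void }.
In <body> ::= <elsepart> [: add FIRST([) = { [ }.
In <factor> ::= <elsepart> void: add FIRST(void) = { void }.
Union: FOLLOW(<elsepart>) = { EOF, (, *, [, ], id, void }.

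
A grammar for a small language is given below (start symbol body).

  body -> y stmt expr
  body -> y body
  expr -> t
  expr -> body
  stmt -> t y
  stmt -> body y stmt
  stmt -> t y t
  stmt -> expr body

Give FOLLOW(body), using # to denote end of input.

{ #, t, y }

body is the start symbol, so # ∈ FOLLOW(body).
In body -> y body: body is at the end, add FOLLOW(body) = { #, t, y }.
In expr -> body: body is at the end, add FOLLOW(expr) = { #, t, y }.
In stmt -> body y stmt: add FIRST(y stmt) = { y }.
In stmt -> expr body: body is at the end, add FOLLOW(stmt) = { t, y }.
Union: FOLLOW(body) = { #, t, y }.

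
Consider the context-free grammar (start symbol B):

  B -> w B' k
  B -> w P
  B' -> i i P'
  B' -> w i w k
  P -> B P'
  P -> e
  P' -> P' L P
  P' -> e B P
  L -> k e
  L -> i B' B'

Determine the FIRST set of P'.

{ e }

From P' -> P' L P: add FIRST(P') = { e }.
P' -> e B P contributes {e}.
Union: FIRST(P') = { e }.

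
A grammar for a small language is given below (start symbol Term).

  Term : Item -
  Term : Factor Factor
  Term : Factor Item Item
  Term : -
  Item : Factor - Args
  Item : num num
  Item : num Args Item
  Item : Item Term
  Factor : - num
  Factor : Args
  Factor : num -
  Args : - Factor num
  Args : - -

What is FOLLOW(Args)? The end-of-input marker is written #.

In Item : Factor - Args: Args is at the end, add FOLLOW(Item) = { #, -, num }.
In Item : num Args Item: add FIRST(Item) = { -, num }.
In Factor : Args: Args is at the end, add FOLLOW(Factor) = { #, -, num }.
Union: FOLLOW(Args) = { #, -, num }.

{ #, -, num }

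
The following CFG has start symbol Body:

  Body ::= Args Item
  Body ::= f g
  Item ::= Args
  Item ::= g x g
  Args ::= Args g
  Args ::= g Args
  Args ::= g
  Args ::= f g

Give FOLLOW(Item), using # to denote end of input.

{ # }

In Body ::= Args Item: Item is at the end, add FOLLOW(Body) = { # }.
Union: FOLLOW(Item) = { # }.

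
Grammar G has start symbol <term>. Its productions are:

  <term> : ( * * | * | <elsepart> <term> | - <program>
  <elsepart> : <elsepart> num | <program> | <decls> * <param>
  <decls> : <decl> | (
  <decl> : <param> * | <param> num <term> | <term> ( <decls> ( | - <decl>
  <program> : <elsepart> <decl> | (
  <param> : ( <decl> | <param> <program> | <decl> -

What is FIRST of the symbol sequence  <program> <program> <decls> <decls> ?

{ (, *, - }

Add FIRST(<program>) = { (, *, - }; <program> is not nullable, stop.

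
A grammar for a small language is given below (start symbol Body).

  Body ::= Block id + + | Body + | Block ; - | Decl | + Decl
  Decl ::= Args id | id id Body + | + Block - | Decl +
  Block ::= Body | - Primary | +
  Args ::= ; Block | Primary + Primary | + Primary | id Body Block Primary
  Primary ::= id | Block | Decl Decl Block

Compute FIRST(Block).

From Block ::= Body: add FIRST(Body) = { +, -, ;, id }.
Block ::= - Primary contributes {-}.
Block ::= + contributes {+}.
Union: FIRST(Block) = { +, -, ;, id }.

{ +, -, ;, id }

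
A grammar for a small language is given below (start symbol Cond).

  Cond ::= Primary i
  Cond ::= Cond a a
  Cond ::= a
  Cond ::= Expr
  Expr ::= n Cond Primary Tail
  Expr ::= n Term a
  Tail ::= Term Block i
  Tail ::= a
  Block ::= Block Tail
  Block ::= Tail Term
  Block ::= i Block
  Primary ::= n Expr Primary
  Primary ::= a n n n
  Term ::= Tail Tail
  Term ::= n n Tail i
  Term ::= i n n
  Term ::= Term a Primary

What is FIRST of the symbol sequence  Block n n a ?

Add FIRST(Block) = { a, i, n }; Block is not nullable, stop.

{ a, i, n }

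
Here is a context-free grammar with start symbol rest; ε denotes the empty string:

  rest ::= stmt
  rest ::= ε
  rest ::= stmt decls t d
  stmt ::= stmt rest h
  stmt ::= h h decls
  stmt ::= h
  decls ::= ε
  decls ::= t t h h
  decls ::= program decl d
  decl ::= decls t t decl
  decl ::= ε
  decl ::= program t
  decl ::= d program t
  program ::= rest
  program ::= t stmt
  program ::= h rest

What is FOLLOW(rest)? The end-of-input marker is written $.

rest is the start symbol, so $ ∈ FOLLOW(rest).
In stmt ::= stmt rest h: add FIRST(h) = { h }.
In program ::= rest: rest is at the end, add FOLLOW(program) = { d, h, t }.
In program ::= h rest: rest is at the end, add FOLLOW(program) = { d, h, t }.
Union: FOLLOW(rest) = { $, d, h, t }.

{ $, d, h, t }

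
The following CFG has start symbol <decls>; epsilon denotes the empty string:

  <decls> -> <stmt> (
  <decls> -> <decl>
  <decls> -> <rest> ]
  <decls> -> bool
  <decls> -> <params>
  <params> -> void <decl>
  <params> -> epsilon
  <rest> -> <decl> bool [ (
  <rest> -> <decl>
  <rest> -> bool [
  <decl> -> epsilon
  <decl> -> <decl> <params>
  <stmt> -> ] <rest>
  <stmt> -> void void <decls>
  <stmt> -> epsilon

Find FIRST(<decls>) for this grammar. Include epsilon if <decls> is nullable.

{ (, ], bool, void, epsilon }

From <decls> -> <stmt> (: <stmt> nullable, take FIRST(<stmt>) ∪ {(} = { (, ], void }.
From <decls> -> <decl>: add FIRST(<decl>) = { void, epsilon } (including epsilon since <decl> is nullable).
From <decls> -> <rest> ]: <rest> nullable, take FIRST(<rest>) ∪ {]} = { ], bool, void }.
<decls> -> bool contributes {bool}.
From <decls> -> <params>: add FIRST(<params>) = { void, epsilon } (including epsilon since <params> is nullable).
Union: FIRST(<decls>) = { (, ], bool, void, epsilon }.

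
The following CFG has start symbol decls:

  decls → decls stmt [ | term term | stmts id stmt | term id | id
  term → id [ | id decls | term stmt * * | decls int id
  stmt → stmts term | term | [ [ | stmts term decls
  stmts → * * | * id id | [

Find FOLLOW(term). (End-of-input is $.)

{ $, *, [, id, int }

In decls → term term: add FIRST(term) = { *, [, id }.
In decls → term term: term is at the end, add FOLLOW(decls) = { $, *, [, id, int }.
In decls → term id: add FIRST(id) = { id }.
In term → term stmt * *: add FIRST(stmt * *) = { *, [, id }.
In stmt → stmts term: term is at the end, add FOLLOW(stmt) = { $, *, [, id, int }.
In stmt → term: term is at the end, add FOLLOW(stmt) = { $, *, [, id, int }.
In stmt → stmts term decls: add FIRST(decls) = { *, [, id }.
Union: FOLLOW(term) = { $, *, [, id, int }.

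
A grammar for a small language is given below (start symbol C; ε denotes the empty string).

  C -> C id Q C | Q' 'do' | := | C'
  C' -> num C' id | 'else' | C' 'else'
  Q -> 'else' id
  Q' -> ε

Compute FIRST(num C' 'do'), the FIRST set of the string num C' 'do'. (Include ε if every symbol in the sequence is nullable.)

num is a terminal; add {num} and stop.

{ num }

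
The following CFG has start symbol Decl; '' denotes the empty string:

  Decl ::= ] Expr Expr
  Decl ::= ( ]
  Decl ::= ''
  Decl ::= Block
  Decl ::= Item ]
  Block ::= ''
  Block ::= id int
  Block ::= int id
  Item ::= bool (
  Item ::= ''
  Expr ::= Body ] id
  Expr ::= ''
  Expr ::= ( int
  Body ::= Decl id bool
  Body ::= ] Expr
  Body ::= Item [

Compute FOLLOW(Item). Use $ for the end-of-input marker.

{ [, ] }

In Decl ::= Item ]: add FIRST(]) = { ] }.
In Body ::= Item [: add FIRST([) = { [ }.
Union: FOLLOW(Item) = { [, ] }.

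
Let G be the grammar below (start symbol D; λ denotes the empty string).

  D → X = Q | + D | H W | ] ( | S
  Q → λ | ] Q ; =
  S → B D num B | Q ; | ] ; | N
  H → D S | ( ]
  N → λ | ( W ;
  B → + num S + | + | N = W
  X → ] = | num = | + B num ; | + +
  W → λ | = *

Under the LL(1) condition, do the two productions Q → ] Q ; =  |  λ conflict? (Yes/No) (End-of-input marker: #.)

FIRST(] Q ; =) = { ] } and FIRST(λ) = { λ }.
The second alternative is nullable and FOLLOW(Q) = { #, (, +, ;, =, ], num } shares ] with FIRST of the first — conflict.

Yes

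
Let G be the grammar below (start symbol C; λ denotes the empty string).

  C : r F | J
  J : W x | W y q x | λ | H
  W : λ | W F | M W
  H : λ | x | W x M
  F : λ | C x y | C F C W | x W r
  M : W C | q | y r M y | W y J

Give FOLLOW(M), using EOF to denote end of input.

{ EOF, q, r, x, y }

In W : M W: add FIRST(W)\{λ} = { q, r, x, y }.
  Since W is nullable, also add FOLLOW(W) = { EOF, q, r, x, y }.
In H : W x M: M is at the end, add FOLLOW(H) = { EOF, q, r, x, y }.
In M : y r M y: add FIRST(y) = { y }.
Union: FOLLOW(M) = { EOF, q, r, x, y }.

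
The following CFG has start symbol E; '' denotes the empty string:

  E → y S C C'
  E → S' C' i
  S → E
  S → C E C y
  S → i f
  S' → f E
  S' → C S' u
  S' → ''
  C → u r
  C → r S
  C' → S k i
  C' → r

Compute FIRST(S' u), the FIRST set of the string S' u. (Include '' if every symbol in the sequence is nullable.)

Add FIRST(S')\{''} = { f, r, u }; S' is nullable, continue.
u is a terminal; add {u} and stop.

{ f, r, u }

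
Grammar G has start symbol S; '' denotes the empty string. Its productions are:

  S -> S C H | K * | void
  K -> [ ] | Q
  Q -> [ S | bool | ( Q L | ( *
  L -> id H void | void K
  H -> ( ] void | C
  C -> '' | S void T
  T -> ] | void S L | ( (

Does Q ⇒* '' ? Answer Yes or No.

Nullable nonterminals: C, H.
No production of Q has an RHS whose symbols are all nullable, so Q is not nullable.

No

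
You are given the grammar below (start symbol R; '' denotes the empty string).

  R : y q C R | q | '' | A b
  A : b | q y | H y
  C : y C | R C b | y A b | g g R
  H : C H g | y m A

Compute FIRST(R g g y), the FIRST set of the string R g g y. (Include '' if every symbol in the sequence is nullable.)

Add FIRST(R)\{''} = { b, g, q, y }; R is nullable, continue.
g is a terminal; add {g} and stop.

{ b, g, q, y }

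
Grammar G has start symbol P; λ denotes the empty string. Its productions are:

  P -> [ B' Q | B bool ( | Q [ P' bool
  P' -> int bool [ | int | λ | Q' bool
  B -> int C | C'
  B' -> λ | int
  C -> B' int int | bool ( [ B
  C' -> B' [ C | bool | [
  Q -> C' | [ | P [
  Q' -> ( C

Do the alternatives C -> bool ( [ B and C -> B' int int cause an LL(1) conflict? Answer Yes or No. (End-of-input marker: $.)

FIRST(bool ( [ B) = { bool } and FIRST(B' int int) = { int }.
The FIRST sets are disjoint and neither alternative is nullable — no conflict.

No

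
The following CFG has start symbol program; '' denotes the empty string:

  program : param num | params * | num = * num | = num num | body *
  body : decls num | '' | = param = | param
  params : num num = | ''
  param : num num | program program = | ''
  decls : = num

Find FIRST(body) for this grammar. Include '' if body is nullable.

{ *, =, num, '' }

From body : decls num: add FIRST(decls) = { = }.
body : '' contributes ''.
body : = param = contributes {=}.
From body : param: add FIRST(param) = { *, =, num, '' } (including '' since param is nullable).
Union: FIRST(body) = { *, =, num, '' }.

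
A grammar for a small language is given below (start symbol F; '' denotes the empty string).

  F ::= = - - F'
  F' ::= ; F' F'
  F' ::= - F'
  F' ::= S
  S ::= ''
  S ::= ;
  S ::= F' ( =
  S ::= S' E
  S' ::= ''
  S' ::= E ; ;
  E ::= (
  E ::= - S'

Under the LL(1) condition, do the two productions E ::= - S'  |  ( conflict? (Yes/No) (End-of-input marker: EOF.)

FIRST(- S') = { - } and FIRST(() = { ( }.
The FIRST sets are disjoint and neither alternative is nullable — no conflict.

No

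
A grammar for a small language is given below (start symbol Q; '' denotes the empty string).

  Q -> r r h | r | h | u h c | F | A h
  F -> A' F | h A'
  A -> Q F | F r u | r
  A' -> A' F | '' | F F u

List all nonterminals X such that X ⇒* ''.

{ A' }

Directly nullable (have an ''-production): A'.
No other nonterminal has a production whose RHS symbols are all nullable.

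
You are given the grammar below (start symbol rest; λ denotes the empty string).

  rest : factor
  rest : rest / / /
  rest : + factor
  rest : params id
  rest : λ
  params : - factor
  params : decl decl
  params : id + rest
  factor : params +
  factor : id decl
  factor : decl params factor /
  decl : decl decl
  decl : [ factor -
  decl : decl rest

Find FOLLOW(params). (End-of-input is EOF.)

{ +, -, [, id }

In rest : params id: add FIRST(id) = { id }.
In factor : params +: add FIRST(+) = { + }.
In factor : decl params factor /: add FIRST(factor /) = { -, [, id }.
Union: FOLLOW(params) = { +, -, [, id }.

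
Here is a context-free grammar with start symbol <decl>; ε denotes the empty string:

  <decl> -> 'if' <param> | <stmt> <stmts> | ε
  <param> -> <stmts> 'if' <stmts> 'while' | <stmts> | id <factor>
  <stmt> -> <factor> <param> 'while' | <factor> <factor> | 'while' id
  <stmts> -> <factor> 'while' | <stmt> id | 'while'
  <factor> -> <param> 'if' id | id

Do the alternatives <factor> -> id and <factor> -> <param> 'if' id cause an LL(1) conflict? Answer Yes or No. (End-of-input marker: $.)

FIRST(id) = { id } and FIRST(<param> 'if' id) = { 'while', id }.
Both contain id, so the two alternatives are not disjoint — LL(1) conflict.

Yes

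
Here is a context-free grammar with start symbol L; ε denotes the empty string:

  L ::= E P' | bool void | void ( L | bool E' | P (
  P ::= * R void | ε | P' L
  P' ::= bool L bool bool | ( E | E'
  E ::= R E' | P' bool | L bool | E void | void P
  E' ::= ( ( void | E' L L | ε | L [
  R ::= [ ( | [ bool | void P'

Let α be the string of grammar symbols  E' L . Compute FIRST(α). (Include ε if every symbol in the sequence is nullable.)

{ (, *, [, bool, void }

Add FIRST(E')\{ε} = { (, *, [, bool, void }; E' is nullable, continue.
Add FIRST(L) = { (, *, [, bool, void }; L is not nullable, stop.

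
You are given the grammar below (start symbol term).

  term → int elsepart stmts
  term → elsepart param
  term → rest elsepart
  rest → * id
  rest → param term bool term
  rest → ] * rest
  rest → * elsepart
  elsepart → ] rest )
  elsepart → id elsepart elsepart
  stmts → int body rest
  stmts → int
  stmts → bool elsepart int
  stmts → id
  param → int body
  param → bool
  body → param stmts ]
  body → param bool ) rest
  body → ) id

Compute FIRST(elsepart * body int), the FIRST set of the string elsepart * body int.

{ ], id }

Add FIRST(elsepart) = { ], id }; elsepart is not nullable, stop.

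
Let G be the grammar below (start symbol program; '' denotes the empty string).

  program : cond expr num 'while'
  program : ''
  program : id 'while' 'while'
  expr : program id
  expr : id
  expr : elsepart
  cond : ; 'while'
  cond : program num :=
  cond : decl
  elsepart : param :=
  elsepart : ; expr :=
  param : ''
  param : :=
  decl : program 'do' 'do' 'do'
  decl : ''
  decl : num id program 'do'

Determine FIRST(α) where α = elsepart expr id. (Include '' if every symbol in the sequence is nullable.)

Add FIRST(elsepart) = { :=, ; }; elsepart is not nullable, stop.

{ :=, ; }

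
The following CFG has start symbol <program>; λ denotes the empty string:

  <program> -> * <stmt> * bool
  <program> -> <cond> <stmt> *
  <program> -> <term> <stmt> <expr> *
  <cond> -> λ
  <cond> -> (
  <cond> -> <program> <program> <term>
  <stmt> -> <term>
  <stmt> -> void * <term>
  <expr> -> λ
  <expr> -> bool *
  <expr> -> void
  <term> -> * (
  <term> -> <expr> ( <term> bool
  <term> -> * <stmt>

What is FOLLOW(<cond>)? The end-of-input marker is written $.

In <program> -> <cond> <stmt> *: add FIRST(<stmt> *) = { (, *, bool, void }.
Union: FOLLOW(<cond>) = { (, *, bool, void }.

{ (, *, bool, void }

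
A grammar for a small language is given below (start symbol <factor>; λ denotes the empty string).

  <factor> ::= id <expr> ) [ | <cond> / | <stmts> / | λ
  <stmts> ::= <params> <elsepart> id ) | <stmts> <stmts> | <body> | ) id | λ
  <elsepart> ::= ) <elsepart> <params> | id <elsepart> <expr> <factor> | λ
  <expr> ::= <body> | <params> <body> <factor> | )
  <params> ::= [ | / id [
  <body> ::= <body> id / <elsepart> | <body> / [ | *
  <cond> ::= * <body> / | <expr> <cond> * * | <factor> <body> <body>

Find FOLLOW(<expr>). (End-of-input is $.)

{ ), *, /, [, id }

In <factor> ::= id <expr> ) [: add FIRST() [) = { ) }.
In <elsepart> ::= id <elsepart> <expr> <factor>: add FIRST(<factor>)\{λ} = { ), *, /, [, id }.
  Since <factor> is nullable, also add FOLLOW(<elsepart>) = { ), *, /, [, id }.
In <cond> ::= <expr> <cond> * *: add FIRST(<cond> * *) = { ), *, /, [, id }.
Union: FOLLOW(<expr>) = { ), *, /, [, id }.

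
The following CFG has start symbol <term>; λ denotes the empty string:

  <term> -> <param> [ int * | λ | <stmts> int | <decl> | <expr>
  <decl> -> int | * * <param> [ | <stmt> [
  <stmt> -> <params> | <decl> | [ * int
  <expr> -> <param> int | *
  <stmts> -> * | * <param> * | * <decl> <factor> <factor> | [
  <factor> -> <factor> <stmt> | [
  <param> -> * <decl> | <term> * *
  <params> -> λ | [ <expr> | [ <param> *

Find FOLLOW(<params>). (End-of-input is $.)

{ *, [, int }

In <stmt> -> <params>: <params> is at the end, add FOLLOW(<stmt>) = { *, [, int }.
Union: FOLLOW(<params>) = { *, [, int }.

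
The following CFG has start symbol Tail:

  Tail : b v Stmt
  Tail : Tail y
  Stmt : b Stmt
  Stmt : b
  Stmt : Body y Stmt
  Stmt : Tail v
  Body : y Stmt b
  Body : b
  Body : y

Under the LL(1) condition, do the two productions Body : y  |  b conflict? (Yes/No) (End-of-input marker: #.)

FIRST(y) = { y } and FIRST(b) = { b }.
The FIRST sets are disjoint and neither alternative is nullable — no conflict.

No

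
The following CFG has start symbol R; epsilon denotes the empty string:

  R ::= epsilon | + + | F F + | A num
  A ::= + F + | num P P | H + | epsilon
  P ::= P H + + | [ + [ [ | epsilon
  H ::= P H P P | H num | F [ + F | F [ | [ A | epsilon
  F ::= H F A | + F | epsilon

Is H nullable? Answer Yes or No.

H has an epsilon-production, so H ⇒ epsilon.

Yes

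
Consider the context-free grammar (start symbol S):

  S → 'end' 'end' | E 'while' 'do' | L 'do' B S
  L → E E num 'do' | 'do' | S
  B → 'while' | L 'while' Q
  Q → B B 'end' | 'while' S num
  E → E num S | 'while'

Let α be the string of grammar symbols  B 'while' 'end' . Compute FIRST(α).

{ 'do', 'end', 'while' }

Add FIRST(B) = { 'do', 'end', 'while' }; B is not nullable, stop.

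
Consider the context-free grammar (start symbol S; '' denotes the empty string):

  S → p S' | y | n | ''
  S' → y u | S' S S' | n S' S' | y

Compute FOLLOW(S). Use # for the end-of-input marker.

{ #, n, y }

S is the start symbol, so # ∈ FOLLOW(S).
In S' → S' S S': add FIRST(S') = { n, y }.
Union: FOLLOW(S) = { #, n, y }.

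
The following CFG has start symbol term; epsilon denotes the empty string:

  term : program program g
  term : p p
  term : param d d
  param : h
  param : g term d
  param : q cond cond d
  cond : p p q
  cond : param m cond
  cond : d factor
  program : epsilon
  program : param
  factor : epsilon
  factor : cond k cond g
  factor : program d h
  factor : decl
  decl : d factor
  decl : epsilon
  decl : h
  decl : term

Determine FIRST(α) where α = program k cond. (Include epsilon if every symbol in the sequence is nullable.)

Add FIRST(program)\{epsilon} = { g, h, q }; program is nullable, continue.
k is a terminal; add {k} and stop.

{ g, h, k, q }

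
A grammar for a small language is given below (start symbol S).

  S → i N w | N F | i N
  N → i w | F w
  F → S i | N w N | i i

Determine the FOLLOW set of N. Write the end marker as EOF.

In S → i N w: add FIRST(w) = { w }.
In S → N F: add FIRST(F) = { i }.
In S → i N: N is at the end, add FOLLOW(S) = { EOF, i }.
In F → N w N: add FIRST(w N) = { w }.
In F → N w N: N is at the end, add FOLLOW(F) = { EOF, i, w }.
Union: FOLLOW(N) = { EOF, i, w }.

{ EOF, i, w }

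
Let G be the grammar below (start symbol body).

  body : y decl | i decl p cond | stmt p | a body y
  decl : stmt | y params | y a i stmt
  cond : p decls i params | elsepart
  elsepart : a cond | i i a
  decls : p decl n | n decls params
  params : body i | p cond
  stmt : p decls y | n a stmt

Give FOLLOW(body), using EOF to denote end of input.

body is the start symbol, so EOF ∈ FOLLOW(body).
In body : a body y: add FIRST(y) = { y }.
In params : body i: add FIRST(i) = { i }.
Union: FOLLOW(body) = { EOF, i, y }.

{ EOF, i, y }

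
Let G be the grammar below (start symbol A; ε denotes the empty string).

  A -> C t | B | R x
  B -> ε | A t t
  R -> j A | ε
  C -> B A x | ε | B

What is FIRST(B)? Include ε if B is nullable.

{ j, t, x, ε }

B -> ε contributes ε.
From B -> A t t: A nullable, take FIRST(A) ∪ {t} = { j, t, x }.
Union: FIRST(B) = { j, t, x, ε }.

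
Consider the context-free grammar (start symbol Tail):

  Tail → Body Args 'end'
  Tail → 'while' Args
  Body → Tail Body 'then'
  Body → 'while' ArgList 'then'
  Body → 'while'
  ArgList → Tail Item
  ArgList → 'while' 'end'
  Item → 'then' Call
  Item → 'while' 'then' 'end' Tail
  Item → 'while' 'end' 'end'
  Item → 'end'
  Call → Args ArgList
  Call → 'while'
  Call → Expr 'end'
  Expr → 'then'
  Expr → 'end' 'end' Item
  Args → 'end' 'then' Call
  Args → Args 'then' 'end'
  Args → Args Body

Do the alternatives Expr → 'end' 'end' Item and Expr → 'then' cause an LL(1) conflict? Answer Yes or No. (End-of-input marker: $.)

FIRST('end' 'end' Item) = { 'end' } and FIRST('then') = { 'then' }.
The FIRST sets are disjoint and neither alternative is nullable — no conflict.

No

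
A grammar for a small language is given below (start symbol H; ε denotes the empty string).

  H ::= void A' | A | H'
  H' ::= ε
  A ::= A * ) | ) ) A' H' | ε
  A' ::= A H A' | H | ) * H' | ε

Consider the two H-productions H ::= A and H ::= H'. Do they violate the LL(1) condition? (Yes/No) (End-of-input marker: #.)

Yes

FIRST(A) = { ), *, ε } and FIRST(H') = { ε }.
Both alternatives are nullable, violating the LL(1) condition.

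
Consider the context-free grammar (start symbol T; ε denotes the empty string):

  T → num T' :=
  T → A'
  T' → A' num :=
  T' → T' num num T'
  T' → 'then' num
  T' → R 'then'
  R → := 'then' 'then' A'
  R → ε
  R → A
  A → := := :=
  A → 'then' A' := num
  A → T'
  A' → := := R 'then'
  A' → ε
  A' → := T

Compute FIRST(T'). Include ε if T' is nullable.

{ 'then', :=, num }

From T' → A' num :=: A' nullable, take FIRST(A') ∪ {num} = { :=, num }.
From T' → T' num num T': add FIRST(T') = { 'then', :=, num }.
T' → 'then' num contributes {'then'}.
From T' → R 'then': R nullable, take FIRST(R) ∪ {'then'} = { 'then', :=, num }.
Union: FIRST(T') = { 'then', :=, num }.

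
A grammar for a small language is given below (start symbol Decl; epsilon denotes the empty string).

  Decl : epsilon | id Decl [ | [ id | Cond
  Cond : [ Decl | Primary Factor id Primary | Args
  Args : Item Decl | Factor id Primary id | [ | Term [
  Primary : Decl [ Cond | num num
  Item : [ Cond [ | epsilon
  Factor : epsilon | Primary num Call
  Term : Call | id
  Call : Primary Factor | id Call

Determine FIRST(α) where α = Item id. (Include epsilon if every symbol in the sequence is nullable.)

Add FIRST(Item)\{epsilon} = { [ }; Item is nullable, continue.
id is a terminal; add {id} and stop.

{ [, id }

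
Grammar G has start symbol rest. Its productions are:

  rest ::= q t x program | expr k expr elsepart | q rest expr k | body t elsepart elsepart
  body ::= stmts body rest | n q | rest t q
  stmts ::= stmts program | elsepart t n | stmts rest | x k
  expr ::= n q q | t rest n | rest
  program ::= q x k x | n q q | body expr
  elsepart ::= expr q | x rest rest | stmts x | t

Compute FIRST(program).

{ n, q, t, x }

program ::= q x k x contributes {q}.
program ::= n q q contributes {n}.
From program ::= body expr: add FIRST(body) = { n, q, t, x }.
Union: FIRST(program) = { n, q, t, x }.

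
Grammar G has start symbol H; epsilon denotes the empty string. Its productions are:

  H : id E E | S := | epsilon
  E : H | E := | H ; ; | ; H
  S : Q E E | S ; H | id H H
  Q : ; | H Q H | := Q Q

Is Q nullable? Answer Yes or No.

Nullable nonterminals: E, H.
No production of Q has an RHS whose symbols are all nullable, so Q is not nullable.

No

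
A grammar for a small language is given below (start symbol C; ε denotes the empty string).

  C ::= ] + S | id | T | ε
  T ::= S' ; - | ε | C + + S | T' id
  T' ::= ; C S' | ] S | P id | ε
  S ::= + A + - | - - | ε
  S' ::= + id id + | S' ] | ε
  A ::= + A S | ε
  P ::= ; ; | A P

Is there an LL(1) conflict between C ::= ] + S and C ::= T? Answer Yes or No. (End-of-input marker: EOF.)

Yes

FIRST(] + S) = { ] } and FIRST(T) = { +, ;, ], id, ε }.
Both contain ], so the two alternatives are not disjoint — LL(1) conflict.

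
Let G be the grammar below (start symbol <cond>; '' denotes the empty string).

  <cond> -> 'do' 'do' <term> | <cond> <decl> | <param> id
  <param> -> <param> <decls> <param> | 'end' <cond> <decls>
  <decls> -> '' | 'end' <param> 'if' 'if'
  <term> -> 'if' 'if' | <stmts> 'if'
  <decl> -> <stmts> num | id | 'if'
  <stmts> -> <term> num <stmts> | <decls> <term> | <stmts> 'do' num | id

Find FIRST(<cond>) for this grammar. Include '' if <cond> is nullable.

{ 'do', 'end' }

<cond> -> 'do' 'do' <term> contributes {'do'}.
From <cond> -> <cond> <decl>: add FIRST(<cond>) = { 'do', 'end' }.
From <cond> -> <param> id: add FIRST(<param>) = { 'end' }.
Union: FIRST(<cond>) = { 'do', 'end' }.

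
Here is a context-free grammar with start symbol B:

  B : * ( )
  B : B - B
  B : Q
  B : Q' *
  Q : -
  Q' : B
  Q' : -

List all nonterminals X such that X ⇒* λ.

{ } (none)

No nonterminal has an empty production or an RHS whose symbols are all nullable.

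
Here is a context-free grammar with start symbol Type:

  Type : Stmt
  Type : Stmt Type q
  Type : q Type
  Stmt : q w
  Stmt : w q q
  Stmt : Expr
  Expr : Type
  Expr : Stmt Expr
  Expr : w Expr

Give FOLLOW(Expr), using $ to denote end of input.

In Stmt : Expr: Expr is at the end, add FOLLOW(Stmt) = { $, q, w }.
In Expr : Stmt Expr: Expr is at the end, add FOLLOW(Expr) = { $, q, w }.
In Expr : w Expr: Expr is at the end, add FOLLOW(Expr) = { $, q, w }.
Union: FOLLOW(Expr) = { $, q, w }.

{ $, q, w }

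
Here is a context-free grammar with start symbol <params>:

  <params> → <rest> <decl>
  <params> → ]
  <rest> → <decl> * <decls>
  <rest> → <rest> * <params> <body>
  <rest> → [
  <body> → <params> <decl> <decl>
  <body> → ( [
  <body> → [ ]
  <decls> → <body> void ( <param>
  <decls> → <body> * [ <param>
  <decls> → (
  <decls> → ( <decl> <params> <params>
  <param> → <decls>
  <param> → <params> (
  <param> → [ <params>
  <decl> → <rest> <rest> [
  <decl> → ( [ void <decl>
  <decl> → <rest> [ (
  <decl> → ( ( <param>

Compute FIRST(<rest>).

From <rest> → <decl> * <decls>: add FIRST(<decl>) = { (, [ }.
From <rest> → <rest> * <params> <body>: add FIRST(<rest>) = { (, [ }.
<rest> → [ contributes {[}.
Union: FIRST(<rest>) = { (, [ }.

{ (, [ }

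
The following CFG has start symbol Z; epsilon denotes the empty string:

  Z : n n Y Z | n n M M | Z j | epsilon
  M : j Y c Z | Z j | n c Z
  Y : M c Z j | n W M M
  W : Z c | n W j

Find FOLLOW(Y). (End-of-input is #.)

In Z : n n Y Z: add FIRST(Z)\{epsilon} = { j, n }.
  Since Z is nullable, also add FOLLOW(Z) = { #, c, j, n }.
In M : j Y c Z: add FIRST(c Z) = { c }.
Union: FOLLOW(Y) = { #, c, j, n }.

{ #, c, j, n }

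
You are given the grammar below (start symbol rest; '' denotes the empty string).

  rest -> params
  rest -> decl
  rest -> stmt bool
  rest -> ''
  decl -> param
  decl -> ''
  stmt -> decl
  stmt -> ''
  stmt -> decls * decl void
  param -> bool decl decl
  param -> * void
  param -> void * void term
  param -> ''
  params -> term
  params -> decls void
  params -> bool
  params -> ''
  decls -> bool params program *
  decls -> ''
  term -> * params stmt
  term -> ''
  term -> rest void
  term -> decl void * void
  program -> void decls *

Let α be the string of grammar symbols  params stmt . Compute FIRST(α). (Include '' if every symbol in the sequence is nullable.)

Add FIRST(params)\{''} = { *, bool, void }; params is nullable, continue.
Add FIRST(stmt)\{''} = { *, bool, void }; stmt is nullable, continue.
Every symbol is nullable, so include ''.

{ *, bool, void, '' }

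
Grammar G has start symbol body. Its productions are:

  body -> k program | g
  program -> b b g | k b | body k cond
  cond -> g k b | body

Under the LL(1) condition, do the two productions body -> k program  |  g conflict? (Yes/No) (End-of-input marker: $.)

FIRST(k program) = { k } and FIRST(g) = { g }.
The FIRST sets are disjoint and neither alternative is nullable — no conflict.

No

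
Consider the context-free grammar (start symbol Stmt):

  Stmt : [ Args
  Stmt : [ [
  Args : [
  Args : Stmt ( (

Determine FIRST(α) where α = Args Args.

Add FIRST(Args) = { [ }; Args is not nullable, stop.

{ [ }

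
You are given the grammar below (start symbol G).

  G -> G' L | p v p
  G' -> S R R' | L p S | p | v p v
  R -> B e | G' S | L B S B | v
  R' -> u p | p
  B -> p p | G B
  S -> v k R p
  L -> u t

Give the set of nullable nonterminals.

No nonterminal has an empty production or an RHS whose symbols are all nullable.

{ } (none)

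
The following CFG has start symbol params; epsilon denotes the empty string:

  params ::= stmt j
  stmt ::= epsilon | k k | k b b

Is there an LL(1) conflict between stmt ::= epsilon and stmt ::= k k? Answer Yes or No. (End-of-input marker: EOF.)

No

FIRST(epsilon) = { epsilon } and FIRST(k k) = { k }.
The first is nullable but FOLLOW(stmt) = { j } is disjoint from FIRST of the second.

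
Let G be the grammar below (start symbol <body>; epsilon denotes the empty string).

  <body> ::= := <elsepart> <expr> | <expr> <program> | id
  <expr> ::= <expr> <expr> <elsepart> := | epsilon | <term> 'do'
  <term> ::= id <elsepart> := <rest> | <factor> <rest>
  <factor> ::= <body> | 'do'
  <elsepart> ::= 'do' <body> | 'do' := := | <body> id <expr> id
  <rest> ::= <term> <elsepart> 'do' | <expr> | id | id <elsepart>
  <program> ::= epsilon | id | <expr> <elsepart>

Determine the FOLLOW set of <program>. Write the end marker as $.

{ $, 'do', :=, id }

In <body> ::= <expr> <program>: <program> is at the end, add FOLLOW(<body>) = { $, 'do', :=, id }.
Union: FOLLOW(<program>) = { $, 'do', :=, id }.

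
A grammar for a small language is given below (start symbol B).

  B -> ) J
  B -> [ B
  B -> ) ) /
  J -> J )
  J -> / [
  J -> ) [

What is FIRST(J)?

{ ), / }

From J -> J ): add FIRST(J) = { ), / }.
J -> / [ contributes {/}.
J -> ) [ contributes {)}.
Union: FIRST(J) = { ), / }.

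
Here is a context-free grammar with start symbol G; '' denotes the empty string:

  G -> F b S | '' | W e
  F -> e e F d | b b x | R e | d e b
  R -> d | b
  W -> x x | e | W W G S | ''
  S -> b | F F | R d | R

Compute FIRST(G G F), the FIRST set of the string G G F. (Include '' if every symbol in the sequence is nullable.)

{ b, d, e, x }

Add FIRST(G)\{''} = { b, d, e, x }; G is nullable, continue.
Add FIRST(G)\{''} = { b, d, e, x }; G is nullable, continue.
Add FIRST(F) = { b, d, e }; F is not nullable, stop.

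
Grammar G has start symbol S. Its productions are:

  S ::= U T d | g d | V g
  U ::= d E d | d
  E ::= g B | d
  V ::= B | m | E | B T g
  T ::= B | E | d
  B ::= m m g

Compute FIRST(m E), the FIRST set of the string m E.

m is a terminal; add {m} and stop.

{ m }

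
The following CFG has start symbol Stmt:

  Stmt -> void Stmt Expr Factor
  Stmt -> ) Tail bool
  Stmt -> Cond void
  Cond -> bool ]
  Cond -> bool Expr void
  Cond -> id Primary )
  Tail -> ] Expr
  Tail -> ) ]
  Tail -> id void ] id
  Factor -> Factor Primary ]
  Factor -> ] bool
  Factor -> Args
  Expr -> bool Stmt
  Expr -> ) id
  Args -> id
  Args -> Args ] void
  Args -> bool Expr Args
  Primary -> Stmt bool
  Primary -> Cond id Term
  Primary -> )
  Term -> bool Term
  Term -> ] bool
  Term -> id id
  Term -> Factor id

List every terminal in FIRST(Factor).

{ ], bool, id }

From Factor -> Factor Primary ]: add FIRST(Factor) = { ], bool, id }.
Factor -> ] bool contributes {]}.
From Factor -> Args: add FIRST(Args) = { bool, id }.
Union: FIRST(Factor) = { ], bool, id }.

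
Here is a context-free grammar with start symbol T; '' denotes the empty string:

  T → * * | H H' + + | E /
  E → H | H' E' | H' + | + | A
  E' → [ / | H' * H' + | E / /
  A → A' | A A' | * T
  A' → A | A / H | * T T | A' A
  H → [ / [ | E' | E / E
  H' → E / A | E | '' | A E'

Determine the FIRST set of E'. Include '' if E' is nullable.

{ *, +, [ }

E' → [ / contributes {[}.
From E' → H' * H' +: H' nullable, take FIRST(H') ∪ {*} = { *, +, [ }.
From E' → E / /: add FIRST(E) = { *, +, [ }.
Union: FIRST(E') = { *, +, [ }.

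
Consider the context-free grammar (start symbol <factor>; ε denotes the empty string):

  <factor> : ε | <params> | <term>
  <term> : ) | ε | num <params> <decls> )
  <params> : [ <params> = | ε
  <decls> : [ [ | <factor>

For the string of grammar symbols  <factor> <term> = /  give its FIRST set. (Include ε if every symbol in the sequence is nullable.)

{ ), =, [, num }

Add FIRST(<factor>)\{ε} = { ), [, num }; <factor> is nullable, continue.
Add FIRST(<term>)\{ε} = { ), num }; <term> is nullable, continue.
= is a terminal; add {=} and stop.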